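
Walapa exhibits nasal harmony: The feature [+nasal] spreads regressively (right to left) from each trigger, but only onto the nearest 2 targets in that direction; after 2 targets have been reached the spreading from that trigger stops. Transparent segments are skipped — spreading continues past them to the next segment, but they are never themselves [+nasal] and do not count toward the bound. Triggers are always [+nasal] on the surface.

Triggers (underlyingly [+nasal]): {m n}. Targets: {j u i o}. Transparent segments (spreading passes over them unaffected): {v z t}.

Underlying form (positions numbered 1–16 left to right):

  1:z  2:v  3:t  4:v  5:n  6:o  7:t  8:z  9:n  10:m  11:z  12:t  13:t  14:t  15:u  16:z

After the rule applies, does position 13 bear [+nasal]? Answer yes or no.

From /n/ at 5 leftward: 4 /v/ transparent; 3 /t/ transparent; 2 /v/ transparent; 1 /z/ transparent; word edge.
From /n/ at 9 leftward: 8 /z/ transparent; 7 /t/ transparent; 6 /o/ → [+nasal]; 5 /n/ is itself a trigger — this domain ends here.
From /m/ at 10 leftward: 9 /n/ is itself a trigger — this domain ends here.
Target with no active source: position 15 stays [-nasal].
[+nasal] positions on the surface: 5 6 9 10.

no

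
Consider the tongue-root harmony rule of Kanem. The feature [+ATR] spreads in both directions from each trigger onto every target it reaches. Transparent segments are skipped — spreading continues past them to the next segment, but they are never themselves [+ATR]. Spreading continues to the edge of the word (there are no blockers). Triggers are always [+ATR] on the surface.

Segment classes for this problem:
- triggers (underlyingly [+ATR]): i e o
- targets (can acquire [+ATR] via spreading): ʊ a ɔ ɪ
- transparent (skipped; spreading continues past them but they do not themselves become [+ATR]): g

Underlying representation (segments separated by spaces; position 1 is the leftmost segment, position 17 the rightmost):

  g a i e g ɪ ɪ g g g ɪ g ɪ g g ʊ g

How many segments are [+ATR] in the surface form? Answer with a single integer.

8

From /i/ at 3 rightward: 4 /e/ is itself a trigger — this domain ends here.
From /i/ at 3 leftward: 2 /a/ → [+ATR]; 1 /g/ transparent; word edge.
From /e/ at 4 rightward: 5 /g/ transparent; 6 /ɪ/ → [+ATR]; 7 /ɪ/ → [+ATR]; 8 /g/ transparent; 9 /g/ transparent; 10 /g/ transparent; 11 /ɪ/ → [+ATR]; 12 /g/ transparent; 13 /ɪ/ → [+ATR]; 14 /g/ transparent; 15 /g/ transparent; 16 /ʊ/ → [+ATR]; 17 /g/ transparent; word edge.
From /e/ at 4 leftward: 3 /i/ is itself a trigger — this domain ends here.
[+ATR] positions on the surface: 2 3 4 6 7 11 13 16.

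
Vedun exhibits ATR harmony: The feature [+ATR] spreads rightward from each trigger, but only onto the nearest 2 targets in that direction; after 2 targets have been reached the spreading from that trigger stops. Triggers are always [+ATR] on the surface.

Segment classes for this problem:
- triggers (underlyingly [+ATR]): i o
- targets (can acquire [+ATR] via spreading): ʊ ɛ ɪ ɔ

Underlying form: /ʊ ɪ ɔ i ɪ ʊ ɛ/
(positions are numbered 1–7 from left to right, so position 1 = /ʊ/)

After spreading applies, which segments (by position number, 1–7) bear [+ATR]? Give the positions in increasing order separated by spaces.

From /i/ at 4 rightward: 5 /ɪ/ → [+ATR]; 6 /ʊ/ → [+ATR]; bound reached.
Targets with no active source: positions 1 2 3 7 stay [-ATR].

4 5 6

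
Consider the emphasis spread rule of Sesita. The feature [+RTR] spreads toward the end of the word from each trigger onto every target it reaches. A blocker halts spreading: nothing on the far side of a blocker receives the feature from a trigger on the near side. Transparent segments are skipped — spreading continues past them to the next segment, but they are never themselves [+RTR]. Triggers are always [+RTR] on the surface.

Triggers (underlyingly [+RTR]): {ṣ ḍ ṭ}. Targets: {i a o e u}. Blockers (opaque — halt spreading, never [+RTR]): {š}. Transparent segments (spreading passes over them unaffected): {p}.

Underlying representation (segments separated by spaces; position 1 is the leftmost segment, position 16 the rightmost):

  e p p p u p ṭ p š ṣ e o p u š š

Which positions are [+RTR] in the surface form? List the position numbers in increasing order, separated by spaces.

7 10 11 12 14

From /ṭ/ at 7 rightward: 8 /p/ transparent; 9 /š/ blocks.
From /ṣ/ at 10 rightward: 11 /e/ → [+RTR]; 12 /o/ → [+RTR]; 13 /p/ transparent; 14 /u/ → [+RTR]; 15 /š/ blocks.
Targets with no active source: positions 1 5 stay [-emphatic].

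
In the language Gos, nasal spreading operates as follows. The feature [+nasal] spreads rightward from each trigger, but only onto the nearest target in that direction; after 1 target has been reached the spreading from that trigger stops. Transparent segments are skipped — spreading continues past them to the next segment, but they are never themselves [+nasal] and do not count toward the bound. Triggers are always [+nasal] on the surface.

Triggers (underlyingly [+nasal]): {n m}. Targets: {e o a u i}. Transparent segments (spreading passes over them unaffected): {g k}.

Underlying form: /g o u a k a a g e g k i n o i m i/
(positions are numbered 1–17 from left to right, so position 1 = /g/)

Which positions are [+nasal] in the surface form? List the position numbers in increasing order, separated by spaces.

13 14 16 17

From /n/ at 13 rightward: 14 /o/ → [+nasal]; bound reached.
From /m/ at 16 rightward: 17 /i/ → [+nasal]; bound reached.
Targets with no active source: positions 2 3 4 6 7 9 12 15 stay [-nasal].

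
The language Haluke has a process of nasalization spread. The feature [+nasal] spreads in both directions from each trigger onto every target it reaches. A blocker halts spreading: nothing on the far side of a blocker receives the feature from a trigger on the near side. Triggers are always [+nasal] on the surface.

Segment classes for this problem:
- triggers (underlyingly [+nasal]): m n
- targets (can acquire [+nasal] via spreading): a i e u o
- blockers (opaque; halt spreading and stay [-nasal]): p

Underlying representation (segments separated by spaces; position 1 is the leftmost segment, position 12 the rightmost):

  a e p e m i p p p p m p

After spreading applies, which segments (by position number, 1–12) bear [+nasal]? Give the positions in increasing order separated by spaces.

4 5 6 11

From /m/ at 5 rightward: 6 /i/ → [+nasal]; 7 /p/ blocks.
From /m/ at 5 leftward: 4 /e/ → [+nasal]; 3 /p/ blocks.
From /m/ at 11 rightward: 12 /p/ blocks.
From /m/ at 11 leftward: 10 /p/ blocks.
Targets with no active source: positions 1 2 stay [-nasal].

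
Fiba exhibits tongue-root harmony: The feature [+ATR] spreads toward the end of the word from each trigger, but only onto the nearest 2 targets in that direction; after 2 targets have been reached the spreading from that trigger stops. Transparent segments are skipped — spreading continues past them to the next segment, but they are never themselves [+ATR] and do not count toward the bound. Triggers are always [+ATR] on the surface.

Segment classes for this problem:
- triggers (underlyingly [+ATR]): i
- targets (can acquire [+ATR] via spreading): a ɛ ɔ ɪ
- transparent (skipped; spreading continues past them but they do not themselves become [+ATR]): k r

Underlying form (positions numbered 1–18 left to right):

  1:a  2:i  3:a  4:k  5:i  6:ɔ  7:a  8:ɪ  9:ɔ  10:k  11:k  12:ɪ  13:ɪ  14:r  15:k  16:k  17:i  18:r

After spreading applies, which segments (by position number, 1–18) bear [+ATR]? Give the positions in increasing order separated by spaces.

From /i/ at 2 rightward: 3 /a/ → [+ATR]; 4 /k/ transparent; 5 /i/ is itself a trigger — this domain ends here.
From /i/ at 5 rightward: 6 /ɔ/ → [+ATR]; 7 /a/ → [+ATR]; bound reached.
From /i/ at 17 rightward: 18 /r/ transparent; word edge.
Targets with no active source: positions 1 8 9 12 13 stay [-ATR].

2 3 5 6 7 17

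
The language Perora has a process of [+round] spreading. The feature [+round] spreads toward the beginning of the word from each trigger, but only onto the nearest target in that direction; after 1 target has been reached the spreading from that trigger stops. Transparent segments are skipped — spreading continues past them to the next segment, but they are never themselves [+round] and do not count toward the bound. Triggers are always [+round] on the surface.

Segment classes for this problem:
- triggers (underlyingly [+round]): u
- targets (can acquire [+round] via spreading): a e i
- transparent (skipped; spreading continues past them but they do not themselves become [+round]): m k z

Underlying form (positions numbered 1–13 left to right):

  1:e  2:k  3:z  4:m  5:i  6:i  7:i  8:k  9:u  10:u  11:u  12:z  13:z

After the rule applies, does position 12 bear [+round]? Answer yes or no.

From /u/ at 9 leftward: 8 /k/ transparent; 7 /i/ → [+round]; bound reached.
From /u/ at 10 leftward: 9 /u/ is itself a trigger — this domain ends here.
From /u/ at 11 leftward: 10 /u/ is itself a trigger — this domain ends here.
Targets with no active source: positions 1 5 6 stay [-round].
[+round] positions on the surface: 7 9 10 11.

no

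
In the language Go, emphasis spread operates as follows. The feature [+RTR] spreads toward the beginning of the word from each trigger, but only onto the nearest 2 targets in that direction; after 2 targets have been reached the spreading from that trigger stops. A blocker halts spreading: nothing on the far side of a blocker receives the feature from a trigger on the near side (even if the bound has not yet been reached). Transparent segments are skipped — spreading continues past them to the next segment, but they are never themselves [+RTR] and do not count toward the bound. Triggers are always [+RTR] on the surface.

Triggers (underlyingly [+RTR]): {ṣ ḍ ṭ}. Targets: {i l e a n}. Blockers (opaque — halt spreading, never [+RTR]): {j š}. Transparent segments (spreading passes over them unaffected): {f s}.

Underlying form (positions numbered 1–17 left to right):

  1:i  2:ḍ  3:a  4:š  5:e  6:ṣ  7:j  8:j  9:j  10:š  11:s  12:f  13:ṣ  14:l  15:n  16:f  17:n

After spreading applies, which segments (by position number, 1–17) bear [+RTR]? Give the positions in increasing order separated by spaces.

1 2 5 6 13

From /ḍ/ at 2 leftward: 1 /i/ → [+RTR]; word edge.
From /ṣ/ at 6 leftward: 5 /e/ → [+RTR]; 4 /š/ blocks.
From /ṣ/ at 13 leftward: 12 /f/ transparent; 11 /s/ transparent; 10 /š/ blocks.
Targets with no active source: positions 3 14 15 17 stay [-emphatic].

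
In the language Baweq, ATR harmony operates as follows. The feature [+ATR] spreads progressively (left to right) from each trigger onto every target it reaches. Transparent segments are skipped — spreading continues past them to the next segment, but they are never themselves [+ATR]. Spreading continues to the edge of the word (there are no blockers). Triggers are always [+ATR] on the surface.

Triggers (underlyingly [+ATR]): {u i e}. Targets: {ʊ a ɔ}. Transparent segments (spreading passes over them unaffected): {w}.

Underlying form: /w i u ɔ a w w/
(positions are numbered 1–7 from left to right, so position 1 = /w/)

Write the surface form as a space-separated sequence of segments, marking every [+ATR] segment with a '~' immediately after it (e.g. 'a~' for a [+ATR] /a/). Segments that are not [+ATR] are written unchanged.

From /i/ at 2 rightward: 3 /u/ is itself a trigger — this domain ends here.
From /u/ at 3 rightward: 4 /ɔ/ → [+ATR]; 5 /a/ → [+ATR]; 6 /w/ transparent; 7 /w/ transparent; word edge.
[+ATR] positions on the surface: 2 3 4 5.

w i~ u~ ɔ~ a~ w w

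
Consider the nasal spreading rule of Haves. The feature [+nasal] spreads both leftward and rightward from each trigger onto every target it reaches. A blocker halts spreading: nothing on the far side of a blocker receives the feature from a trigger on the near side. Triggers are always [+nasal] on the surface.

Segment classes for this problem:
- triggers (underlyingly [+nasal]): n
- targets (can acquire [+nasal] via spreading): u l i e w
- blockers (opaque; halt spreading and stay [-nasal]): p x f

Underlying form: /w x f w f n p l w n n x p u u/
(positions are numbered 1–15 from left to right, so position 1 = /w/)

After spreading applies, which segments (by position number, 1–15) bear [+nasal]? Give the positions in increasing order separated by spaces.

From /n/ at 6 rightward: 7 /p/ blocks.
From /n/ at 6 leftward: 5 /f/ blocks.
From /n/ at 10 rightward: 11 /n/ is itself a trigger — this domain ends here.
From /n/ at 10 leftward: 9 /w/ → [+nasal]; 8 /l/ → [+nasal]; 7 /p/ blocks.
From /n/ at 11 rightward: 12 /x/ blocks.
From /n/ at 11 leftward: 10 /n/ is itself a trigger — this domain ends here.
Targets with no active source: positions 1 4 14 15 stay [-nasal].

6 8 9 10 11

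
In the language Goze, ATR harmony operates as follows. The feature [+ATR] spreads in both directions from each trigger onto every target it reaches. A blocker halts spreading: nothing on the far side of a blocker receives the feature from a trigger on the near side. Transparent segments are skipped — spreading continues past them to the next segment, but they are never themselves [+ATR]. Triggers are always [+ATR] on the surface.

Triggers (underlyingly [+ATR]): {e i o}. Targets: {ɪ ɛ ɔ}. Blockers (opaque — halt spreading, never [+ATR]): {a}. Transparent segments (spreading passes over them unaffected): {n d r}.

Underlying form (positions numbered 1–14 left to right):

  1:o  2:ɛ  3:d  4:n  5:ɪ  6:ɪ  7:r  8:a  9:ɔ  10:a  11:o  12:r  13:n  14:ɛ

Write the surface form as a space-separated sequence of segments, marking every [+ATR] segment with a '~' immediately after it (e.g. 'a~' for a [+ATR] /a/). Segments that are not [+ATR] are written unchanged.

From /o/ at 1 rightward: 2 /ɛ/ → [+ATR]; 3 /d/ transparent; 4 /n/ transparent; 5 /ɪ/ → [+ATR]; 6 /ɪ/ → [+ATR]; 7 /r/ transparent; 8 /a/ blocks.
From /o/ at 1 leftward: word edge.
From /o/ at 11 rightward: 12 /r/ transparent; 13 /n/ transparent; 14 /ɛ/ → [+ATR]; word edge.
From /o/ at 11 leftward: 10 /a/ blocks.
Target with no active source: position 9 stays [-ATR].
[+ATR] positions on the surface: 1 2 5 6 11 14.

o~ ɛ~ d n ɪ~ ɪ~ r a ɔ a o~ r n ɛ~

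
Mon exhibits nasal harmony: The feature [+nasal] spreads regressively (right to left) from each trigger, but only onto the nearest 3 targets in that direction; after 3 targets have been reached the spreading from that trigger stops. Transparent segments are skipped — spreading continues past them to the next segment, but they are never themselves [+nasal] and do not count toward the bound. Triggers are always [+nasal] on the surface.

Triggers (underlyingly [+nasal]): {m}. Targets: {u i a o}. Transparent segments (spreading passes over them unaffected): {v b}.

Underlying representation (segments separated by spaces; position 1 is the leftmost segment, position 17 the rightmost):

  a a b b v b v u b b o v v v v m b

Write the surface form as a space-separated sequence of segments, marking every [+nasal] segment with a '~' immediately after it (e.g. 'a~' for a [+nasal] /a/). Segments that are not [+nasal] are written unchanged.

From /m/ at 16 leftward: 15 /v/ transparent; 14 /v/ transparent; 13 /v/ transparent; 12 /v/ transparent; 11 /o/ → [+nasal]; 10 /b/ transparent; 9 /b/ transparent; 8 /u/ → [+nasal]; 7 /v/ transparent; 6 /b/ transparent; 5 /v/ transparent; 4 /b/ transparent; 3 /b/ transparent; 2 /a/ → [+nasal]; bound reached.
Target with no active source: position 1 stays [-nasal].
[+nasal] positions on the surface: 2 8 11 16.

a a~ b b v b v u~ b b o~ v v v v m~ b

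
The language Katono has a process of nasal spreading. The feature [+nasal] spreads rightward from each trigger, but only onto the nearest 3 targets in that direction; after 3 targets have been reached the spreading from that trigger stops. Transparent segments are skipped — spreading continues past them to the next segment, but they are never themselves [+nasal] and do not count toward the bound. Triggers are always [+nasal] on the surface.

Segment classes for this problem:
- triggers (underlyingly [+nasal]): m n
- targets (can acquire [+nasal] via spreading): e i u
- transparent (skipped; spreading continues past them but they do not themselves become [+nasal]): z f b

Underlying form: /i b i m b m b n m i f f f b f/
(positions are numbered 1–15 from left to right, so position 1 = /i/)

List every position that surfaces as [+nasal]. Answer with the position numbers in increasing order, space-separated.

4 6 8 9 10

From /m/ at 4 rightward: 5 /b/ transparent; 6 /m/ is itself a trigger — this domain ends here.
From /m/ at 6 rightward: 7 /b/ transparent; 8 /n/ is itself a trigger — this domain ends here.
From /n/ at 8 rightward: 9 /m/ is itself a trigger — this domain ends here.
From /m/ at 9 rightward: 10 /i/ → [+nasal]; 11 /f/ transparent; 12 /f/ transparent; 13 /f/ transparent; 14 /b/ transparent; 15 /f/ transparent; word edge.
Targets with no active source: positions 1 3 stay [-nasal].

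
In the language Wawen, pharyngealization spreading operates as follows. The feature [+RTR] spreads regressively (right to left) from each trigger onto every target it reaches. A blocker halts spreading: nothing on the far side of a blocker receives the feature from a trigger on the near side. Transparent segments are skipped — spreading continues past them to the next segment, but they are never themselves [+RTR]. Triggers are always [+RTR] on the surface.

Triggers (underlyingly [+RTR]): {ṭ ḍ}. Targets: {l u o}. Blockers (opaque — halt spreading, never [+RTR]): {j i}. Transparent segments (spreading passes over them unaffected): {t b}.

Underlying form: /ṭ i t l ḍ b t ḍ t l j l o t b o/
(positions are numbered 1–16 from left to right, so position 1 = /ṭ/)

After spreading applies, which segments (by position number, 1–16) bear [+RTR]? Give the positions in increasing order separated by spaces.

From /ṭ/ at 1 leftward: word edge.
From /ḍ/ at 5 leftward: 4 /l/ → [+RTR]; 3 /t/ transparent; 2 /i/ blocks.
From /ḍ/ at 8 leftward: 7 /t/ transparent; 6 /b/ transparent; 5 /ḍ/ is itself a trigger — this domain ends here.
Targets with no active source: positions 10 12 13 16 stay [-emphatic].

1 4 5 8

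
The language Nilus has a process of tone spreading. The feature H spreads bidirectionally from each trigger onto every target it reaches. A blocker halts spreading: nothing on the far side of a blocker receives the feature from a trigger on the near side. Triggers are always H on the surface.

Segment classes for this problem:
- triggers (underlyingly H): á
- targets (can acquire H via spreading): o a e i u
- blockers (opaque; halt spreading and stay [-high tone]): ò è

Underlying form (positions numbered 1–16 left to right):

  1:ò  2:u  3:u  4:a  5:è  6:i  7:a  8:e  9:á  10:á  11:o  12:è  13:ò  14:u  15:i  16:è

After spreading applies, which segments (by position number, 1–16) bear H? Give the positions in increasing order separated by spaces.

6 7 8 9 10 11

From /á/ at 9 rightward: 10 /á/ is itself a trigger — this domain ends here.
From /á/ at 9 leftward: 8 /e/ → H; 7 /a/ → H; 6 /i/ → H; 5 /è/ blocks.
From /á/ at 10 rightward: 11 /o/ → H; 12 /è/ blocks.
From /á/ at 10 leftward: 9 /á/ is itself a trigger — this domain ends here.
Targets with no active source: positions 2 3 4 14 15 stay [-high tone].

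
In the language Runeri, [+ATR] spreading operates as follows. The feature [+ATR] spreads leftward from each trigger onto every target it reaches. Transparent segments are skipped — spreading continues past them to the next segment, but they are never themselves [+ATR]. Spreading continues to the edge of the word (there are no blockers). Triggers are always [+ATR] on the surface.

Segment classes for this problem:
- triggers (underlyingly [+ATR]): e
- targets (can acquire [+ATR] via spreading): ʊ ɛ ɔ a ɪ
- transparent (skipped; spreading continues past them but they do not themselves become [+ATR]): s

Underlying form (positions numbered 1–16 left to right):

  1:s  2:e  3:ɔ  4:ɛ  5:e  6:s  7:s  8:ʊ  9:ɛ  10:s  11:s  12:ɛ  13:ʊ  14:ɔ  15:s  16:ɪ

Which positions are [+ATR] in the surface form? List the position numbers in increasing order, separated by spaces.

From /e/ at 2 leftward: 1 /s/ transparent; word edge.
From /e/ at 5 leftward: 4 /ɛ/ → [+ATR]; 3 /ɔ/ → [+ATR]; 2 /e/ is itself a trigger — this domain ends here.
Targets with no active source: positions 8 9 12 13 14 16 stay [-ATR].

2 3 4 5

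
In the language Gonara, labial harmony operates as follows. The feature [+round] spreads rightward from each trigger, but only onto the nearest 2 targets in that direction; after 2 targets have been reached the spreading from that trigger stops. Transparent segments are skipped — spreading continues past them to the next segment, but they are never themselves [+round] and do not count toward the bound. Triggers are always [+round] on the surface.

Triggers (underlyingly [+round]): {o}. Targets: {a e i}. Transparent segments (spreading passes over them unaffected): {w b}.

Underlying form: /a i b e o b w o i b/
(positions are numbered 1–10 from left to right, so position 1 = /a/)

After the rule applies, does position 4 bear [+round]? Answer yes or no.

no

From /o/ at 5 rightward: 6 /b/ transparent; 7 /w/ transparent; 8 /o/ is itself a trigger — this domain ends here.
From /o/ at 8 rightward: 9 /i/ → [+round]; 10 /b/ transparent; word edge.
Targets with no active source: positions 1 2 4 stay [-round].
[+round] positions on the surface: 5 8 9.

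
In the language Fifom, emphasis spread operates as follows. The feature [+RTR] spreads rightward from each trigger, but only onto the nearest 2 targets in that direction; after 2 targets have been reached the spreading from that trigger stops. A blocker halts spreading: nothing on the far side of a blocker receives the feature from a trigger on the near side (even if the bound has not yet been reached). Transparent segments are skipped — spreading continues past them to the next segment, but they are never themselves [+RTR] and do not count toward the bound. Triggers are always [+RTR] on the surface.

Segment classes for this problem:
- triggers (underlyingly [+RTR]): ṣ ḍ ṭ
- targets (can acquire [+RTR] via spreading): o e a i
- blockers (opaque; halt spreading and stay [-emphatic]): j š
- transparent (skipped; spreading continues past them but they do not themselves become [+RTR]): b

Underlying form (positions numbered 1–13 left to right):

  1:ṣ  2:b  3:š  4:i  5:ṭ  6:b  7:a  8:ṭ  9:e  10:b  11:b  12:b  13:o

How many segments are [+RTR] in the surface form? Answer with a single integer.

6

From /ṣ/ at 1 rightward: 2 /b/ transparent; 3 /š/ blocks.
From /ṭ/ at 5 rightward: 6 /b/ transparent; 7 /a/ → [+RTR]; 8 /ṭ/ is itself a trigger — this domain ends here.
From /ṭ/ at 8 rightward: 9 /e/ → [+RTR]; 10 /b/ transparent; 11 /b/ transparent; 12 /b/ transparent; 13 /o/ → [+RTR]; bound reached.
Target with no active source: position 4 stays [-emphatic].
[+RTR] positions on the surface: 1 5 7 8 9 13.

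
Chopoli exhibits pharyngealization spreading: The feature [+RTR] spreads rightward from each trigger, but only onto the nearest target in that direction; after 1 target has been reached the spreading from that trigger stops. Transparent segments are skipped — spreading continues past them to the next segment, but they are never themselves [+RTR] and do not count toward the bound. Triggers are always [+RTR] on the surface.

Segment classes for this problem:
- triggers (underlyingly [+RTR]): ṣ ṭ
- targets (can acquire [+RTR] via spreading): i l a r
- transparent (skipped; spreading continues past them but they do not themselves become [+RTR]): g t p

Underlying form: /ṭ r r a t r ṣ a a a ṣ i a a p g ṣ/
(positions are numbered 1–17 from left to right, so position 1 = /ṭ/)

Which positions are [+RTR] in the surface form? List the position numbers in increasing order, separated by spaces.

1 2 7 8 11 12 17

From /ṭ/ at 1 rightward: 2 /r/ → [+RTR]; bound reached.
From /ṣ/ at 7 rightward: 8 /a/ → [+RTR]; bound reached.
From /ṣ/ at 11 rightward: 12 /i/ → [+RTR]; bound reached.
From /ṣ/ at 17 rightward: word edge.
Targets with no active source: positions 3 4 6 9 10 13 14 stay [-emphatic].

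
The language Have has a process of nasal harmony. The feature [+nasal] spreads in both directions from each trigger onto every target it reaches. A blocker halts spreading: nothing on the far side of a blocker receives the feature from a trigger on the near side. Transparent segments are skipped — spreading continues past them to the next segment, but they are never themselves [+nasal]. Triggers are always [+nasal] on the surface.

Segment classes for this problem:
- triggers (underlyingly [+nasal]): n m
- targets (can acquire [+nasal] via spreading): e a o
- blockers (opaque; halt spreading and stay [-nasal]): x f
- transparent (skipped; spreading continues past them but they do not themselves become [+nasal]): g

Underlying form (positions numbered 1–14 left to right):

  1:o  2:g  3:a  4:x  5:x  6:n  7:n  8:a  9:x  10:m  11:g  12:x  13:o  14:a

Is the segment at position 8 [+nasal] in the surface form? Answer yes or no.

From /n/ at 6 rightward: 7 /n/ is itself a trigger — this domain ends here.
From /n/ at 6 leftward: 5 /x/ blocks.
From /n/ at 7 rightward: 8 /a/ → [+nasal]; 9 /x/ blocks.
From /n/ at 7 leftward: 6 /n/ is itself a trigger — this domain ends here.
From /m/ at 10 rightward: 11 /g/ transparent; 12 /x/ blocks.
From /m/ at 10 leftward: 9 /x/ blocks.
Targets with no active source: positions 1 3 13 14 stay [-nasal].
[+nasal] positions on the surface: 6 7 8 10.

yes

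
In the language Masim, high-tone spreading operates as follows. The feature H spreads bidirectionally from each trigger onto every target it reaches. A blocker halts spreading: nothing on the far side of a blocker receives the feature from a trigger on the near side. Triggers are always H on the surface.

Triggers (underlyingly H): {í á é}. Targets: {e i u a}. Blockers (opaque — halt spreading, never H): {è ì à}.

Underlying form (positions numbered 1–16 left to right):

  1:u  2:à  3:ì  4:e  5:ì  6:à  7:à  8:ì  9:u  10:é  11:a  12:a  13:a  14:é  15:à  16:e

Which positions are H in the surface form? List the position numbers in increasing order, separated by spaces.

From /é/ at 10 rightward: 11 /a/ → H; 12 /a/ → H; 13 /a/ → H; 14 /é/ is itself a trigger — this domain ends here.
From /é/ at 10 leftward: 9 /u/ → H; 8 /ì/ blocks.
From /é/ at 14 rightward: 15 /à/ blocks.
From /é/ at 14 leftward: 13 /a/ → H; 12 /a/ → H; 11 /a/ → H; 10 /é/ is itself a trigger — this domain ends here.
Targets with no active source: positions 1 4 16 stay [-high tone].

9 10 11 12 13 14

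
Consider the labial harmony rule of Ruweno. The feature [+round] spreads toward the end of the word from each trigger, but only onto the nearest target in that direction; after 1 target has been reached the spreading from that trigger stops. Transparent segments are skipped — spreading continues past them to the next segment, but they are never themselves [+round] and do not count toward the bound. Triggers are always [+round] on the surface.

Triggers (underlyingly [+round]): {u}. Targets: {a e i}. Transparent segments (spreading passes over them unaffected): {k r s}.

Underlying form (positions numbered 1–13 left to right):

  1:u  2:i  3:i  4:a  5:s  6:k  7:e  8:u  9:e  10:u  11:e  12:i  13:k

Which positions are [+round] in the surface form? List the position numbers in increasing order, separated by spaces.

1 2 8 9 10 11

From /u/ at 1 rightward: 2 /i/ → [+round]; bound reached.
From /u/ at 8 rightward: 9 /e/ → [+round]; bound reached.
From /u/ at 10 rightward: 11 /e/ → [+round]; bound reached.
Targets with no active source: positions 3 4 7 12 stay [-round].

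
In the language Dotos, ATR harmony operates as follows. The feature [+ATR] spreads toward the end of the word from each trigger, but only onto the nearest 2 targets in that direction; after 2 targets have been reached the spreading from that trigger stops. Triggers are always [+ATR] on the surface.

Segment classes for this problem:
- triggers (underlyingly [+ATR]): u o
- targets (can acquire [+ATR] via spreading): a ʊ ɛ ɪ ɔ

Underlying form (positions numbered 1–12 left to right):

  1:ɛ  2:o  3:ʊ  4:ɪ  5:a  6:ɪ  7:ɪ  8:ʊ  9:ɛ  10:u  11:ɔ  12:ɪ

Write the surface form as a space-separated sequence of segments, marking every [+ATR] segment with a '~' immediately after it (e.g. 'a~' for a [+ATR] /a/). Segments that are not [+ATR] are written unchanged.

ɛ o~ ʊ~ ɪ~ a ɪ ɪ ʊ ɛ u~ ɔ~ ɪ~

From /o/ at 2 rightward: 3 /ʊ/ → [+ATR]; 4 /ɪ/ → [+ATR]; bound reached.
From /u/ at 10 rightward: 11 /ɔ/ → [+ATR]; 12 /ɪ/ → [+ATR]; bound reached.
Targets with no active source: positions 1 5 6 7 8 9 stay [-ATR].
[+ATR] positions on the surface: 2 3 4 10 11 12.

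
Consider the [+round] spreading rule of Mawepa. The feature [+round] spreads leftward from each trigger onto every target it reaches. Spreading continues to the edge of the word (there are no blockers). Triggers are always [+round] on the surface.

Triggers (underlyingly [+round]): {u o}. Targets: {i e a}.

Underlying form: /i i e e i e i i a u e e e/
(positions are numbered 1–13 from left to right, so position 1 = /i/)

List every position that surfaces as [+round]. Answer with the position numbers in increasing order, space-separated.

1 2 3 4 5 6 7 8 9 10

From /u/ at 10 leftward: 9 /a/ → [+round]; 8 /i/ → [+round]; 7 /i/ → [+round]; 6 /e/ → [+round]; 5 /i/ → [+round]; 4 /e/ → [+round]; 3 /e/ → [+round]; 2 /i/ → [+round]; 1 /i/ → [+round]; word edge.
Targets with no active source: positions 11 12 13 stay [-round].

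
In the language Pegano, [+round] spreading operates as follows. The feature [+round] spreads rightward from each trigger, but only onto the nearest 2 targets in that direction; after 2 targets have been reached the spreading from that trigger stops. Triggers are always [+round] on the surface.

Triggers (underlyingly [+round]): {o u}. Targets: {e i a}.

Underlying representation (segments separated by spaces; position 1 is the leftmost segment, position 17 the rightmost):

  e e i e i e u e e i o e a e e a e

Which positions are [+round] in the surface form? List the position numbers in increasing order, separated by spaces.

From /u/ at 7 rightward: 8 /e/ → [+round]; 9 /e/ → [+round]; bound reached.
From /o/ at 11 rightward: 12 /e/ → [+round]; 13 /a/ → [+round]; bound reached.
Targets with no active source: positions 1 2 3 4 5 6 10 14 15 16 17 stay [-round].

7 8 9 11 12 13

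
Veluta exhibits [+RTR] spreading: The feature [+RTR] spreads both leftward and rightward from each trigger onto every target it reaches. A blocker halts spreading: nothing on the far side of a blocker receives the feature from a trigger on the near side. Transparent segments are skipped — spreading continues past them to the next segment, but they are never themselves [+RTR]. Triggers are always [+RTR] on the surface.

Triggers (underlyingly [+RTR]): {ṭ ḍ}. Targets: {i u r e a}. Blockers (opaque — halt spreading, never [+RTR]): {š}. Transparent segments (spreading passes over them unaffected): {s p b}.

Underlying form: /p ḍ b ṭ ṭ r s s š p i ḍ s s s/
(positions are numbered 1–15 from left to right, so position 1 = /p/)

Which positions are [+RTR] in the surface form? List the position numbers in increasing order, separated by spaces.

From /ḍ/ at 2 rightward: 3 /b/ transparent; 4 /ṭ/ is itself a trigger — this domain ends here.
From /ḍ/ at 2 leftward: 1 /p/ transparent; word edge.
From /ṭ/ at 4 rightward: 5 /ṭ/ is itself a trigger — this domain ends here.
From /ṭ/ at 4 leftward: 3 /b/ transparent; 2 /ḍ/ is itself a trigger — this domain ends here.
From /ṭ/ at 5 rightward: 6 /r/ → [+RTR]; 7 /s/ transparent; 8 /s/ transparent; 9 /š/ blocks.
From /ṭ/ at 5 leftward: 4 /ṭ/ is itself a trigger — this domain ends here.
From /ḍ/ at 12 rightward: 13 /s/ transparent; 14 /s/ transparent; 15 /s/ transparent; word edge.
From /ḍ/ at 12 leftward: 11 /i/ → [+RTR]; 10 /p/ transparent; 9 /š/ blocks.

2 4 5 6 11 12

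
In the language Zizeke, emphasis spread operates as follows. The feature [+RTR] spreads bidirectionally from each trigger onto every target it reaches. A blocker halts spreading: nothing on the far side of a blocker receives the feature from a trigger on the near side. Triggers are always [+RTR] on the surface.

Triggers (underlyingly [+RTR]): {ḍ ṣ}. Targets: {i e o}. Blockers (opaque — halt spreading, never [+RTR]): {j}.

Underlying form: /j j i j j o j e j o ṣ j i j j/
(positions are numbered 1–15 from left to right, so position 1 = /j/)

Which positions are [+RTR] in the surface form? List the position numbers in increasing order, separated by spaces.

From /ṣ/ at 11 rightward: 12 /j/ blocks.
From /ṣ/ at 11 leftward: 10 /o/ → [+RTR]; 9 /j/ blocks.
Targets with no active source: positions 3 6 8 13 stay [-emphatic].

10 11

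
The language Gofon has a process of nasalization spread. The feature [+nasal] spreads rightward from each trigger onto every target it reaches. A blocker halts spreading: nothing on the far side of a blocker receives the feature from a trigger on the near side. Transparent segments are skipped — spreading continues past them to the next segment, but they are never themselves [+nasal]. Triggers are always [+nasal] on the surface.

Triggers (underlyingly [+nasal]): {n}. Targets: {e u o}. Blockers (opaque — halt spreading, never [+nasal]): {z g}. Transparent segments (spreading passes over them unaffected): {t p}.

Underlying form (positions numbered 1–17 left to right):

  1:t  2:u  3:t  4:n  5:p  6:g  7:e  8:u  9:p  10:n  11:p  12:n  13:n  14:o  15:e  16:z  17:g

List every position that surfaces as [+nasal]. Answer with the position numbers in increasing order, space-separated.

4 10 12 13 14 15

From /n/ at 4 rightward: 5 /p/ transparent; 6 /g/ blocks.
From /n/ at 10 rightward: 11 /p/ transparent; 12 /n/ is itself a trigger — this domain ends here.
From /n/ at 12 rightward: 13 /n/ is itself a trigger — this domain ends here.
From /n/ at 13 rightward: 14 /o/ → [+nasal]; 15 /e/ → [+nasal]; 16 /z/ blocks.
Targets with no active source: positions 2 7 8 stay [-nasal].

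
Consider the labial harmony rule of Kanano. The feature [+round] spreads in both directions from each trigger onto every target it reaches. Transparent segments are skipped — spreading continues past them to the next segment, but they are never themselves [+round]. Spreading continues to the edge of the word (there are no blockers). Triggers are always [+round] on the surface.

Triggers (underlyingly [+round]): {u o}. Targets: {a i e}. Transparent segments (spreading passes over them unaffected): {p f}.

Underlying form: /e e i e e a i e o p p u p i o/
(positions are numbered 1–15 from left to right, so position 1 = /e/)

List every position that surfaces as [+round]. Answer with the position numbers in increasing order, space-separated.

1 2 3 4 5 6 7 8 9 12 14 15

From /o/ at 9 rightward: 10 /p/ transparent; 11 /p/ transparent; 12 /u/ is itself a trigger — this domain ends here.
From /o/ at 9 leftward: 8 /e/ → [+round]; 7 /i/ → [+round]; 6 /a/ → [+round]; 5 /e/ → [+round]; 4 /e/ → [+round]; 3 /i/ → [+round]; 2 /e/ → [+round]; 1 /e/ → [+round]; word edge.
From /u/ at 12 rightward: 13 /p/ transparent; 14 /i/ → [+round]; 15 /o/ is itself a trigger — this domain ends here.
From /u/ at 12 leftward: 11 /p/ transparent; 10 /p/ transparent; 9 /o/ is itself a trigger — this domain ends here.
From /o/ at 15 rightward: word edge.
From /o/ at 15 leftward: 14 /i/ → [+round]; 13 /p/ transparent; 12 /u/ is itself a trigger — this domain ends here.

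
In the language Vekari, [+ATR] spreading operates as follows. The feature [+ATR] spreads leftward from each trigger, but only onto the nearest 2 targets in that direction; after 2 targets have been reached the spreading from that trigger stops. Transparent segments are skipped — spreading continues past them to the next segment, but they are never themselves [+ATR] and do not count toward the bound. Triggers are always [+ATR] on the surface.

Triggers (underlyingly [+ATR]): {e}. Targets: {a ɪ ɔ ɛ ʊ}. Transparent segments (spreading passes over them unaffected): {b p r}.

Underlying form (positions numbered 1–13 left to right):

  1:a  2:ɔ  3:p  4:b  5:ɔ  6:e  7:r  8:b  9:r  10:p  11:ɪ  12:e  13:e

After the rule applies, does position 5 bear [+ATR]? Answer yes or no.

yes

From /e/ at 6 leftward: 5 /ɔ/ → [+ATR]; 4 /b/ transparent; 3 /p/ transparent; 2 /ɔ/ → [+ATR]; bound reached.
From /e/ at 12 leftward: 11 /ɪ/ → [+ATR]; 10 /p/ transparent; 9 /r/ transparent; 8 /b/ transparent; 7 /r/ transparent; 6 /e/ is itself a trigger — this domain ends here.
From /e/ at 13 leftward: 12 /e/ is itself a trigger — this domain ends here.
Target with no active source: position 1 stays [-ATR].
[+ATR] positions on the surface: 2 5 6 11 12 13.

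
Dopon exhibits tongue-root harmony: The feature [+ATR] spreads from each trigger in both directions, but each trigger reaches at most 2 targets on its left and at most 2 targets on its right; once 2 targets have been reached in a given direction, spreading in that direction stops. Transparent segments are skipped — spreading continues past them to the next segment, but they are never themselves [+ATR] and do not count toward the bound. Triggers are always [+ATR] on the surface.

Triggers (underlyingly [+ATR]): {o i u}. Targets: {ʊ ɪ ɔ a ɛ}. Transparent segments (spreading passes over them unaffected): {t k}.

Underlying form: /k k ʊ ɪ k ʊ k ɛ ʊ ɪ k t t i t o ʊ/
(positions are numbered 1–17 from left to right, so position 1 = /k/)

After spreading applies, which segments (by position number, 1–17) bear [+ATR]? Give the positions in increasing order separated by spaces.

9 10 14 16 17

From /i/ at 14 rightward: 15 /t/ transparent; 16 /o/ is itself a trigger — this domain ends here.
From /i/ at 14 leftward: 13 /t/ transparent; 12 /t/ transparent; 11 /k/ transparent; 10 /ɪ/ → [+ATR]; 9 /ʊ/ → [+ATR]; bound reached.
From /o/ at 16 rightward: 17 /ʊ/ → [+ATR]; word edge.
From /o/ at 16 leftward: 15 /t/ transparent; 14 /i/ is itself a trigger — this domain ends here.
Targets with no active source: positions 3 4 6 8 stay [-ATR].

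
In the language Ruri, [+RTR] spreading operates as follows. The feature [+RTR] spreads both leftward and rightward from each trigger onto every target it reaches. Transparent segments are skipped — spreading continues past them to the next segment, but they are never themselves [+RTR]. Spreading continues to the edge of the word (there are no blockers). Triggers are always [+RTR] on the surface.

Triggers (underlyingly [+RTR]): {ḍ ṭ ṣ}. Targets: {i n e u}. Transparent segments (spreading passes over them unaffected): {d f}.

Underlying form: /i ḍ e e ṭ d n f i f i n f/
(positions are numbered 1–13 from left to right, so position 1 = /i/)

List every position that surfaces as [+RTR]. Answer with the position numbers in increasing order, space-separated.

1 2 3 4 5 7 9 11 12

From /ḍ/ at 2 rightward: 3 /e/ → [+RTR]; 4 /e/ → [+RTR]; 5 /ṭ/ is itself a trigger — this domain ends here.
From /ḍ/ at 2 leftward: 1 /i/ → [+RTR]; word edge.
From /ṭ/ at 5 rightward: 6 /d/ transparent; 7 /n/ → [+RTR]; 8 /f/ transparent; 9 /i/ → [+RTR]; 10 /f/ transparent; 11 /i/ → [+RTR]; 12 /n/ → [+RTR]; 13 /f/ transparent; word edge.
From /ṭ/ at 5 leftward: 4 /e/ → [+RTR]; 3 /e/ → [+RTR]; 2 /ḍ/ is itself a trigger — this domain ends here.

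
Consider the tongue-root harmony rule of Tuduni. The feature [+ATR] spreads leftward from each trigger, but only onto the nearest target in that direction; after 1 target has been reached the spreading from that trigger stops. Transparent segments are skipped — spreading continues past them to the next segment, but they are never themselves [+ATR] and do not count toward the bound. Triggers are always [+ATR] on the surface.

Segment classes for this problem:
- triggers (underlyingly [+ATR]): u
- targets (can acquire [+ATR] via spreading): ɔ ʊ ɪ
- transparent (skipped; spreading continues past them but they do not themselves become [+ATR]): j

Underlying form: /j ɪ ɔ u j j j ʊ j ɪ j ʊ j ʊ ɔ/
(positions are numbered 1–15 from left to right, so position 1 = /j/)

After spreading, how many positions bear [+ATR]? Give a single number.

2

From /u/ at 4 leftward: 3 /ɔ/ → [+ATR]; bound reached.
Targets with no active source: positions 2 8 10 12 14 15 stay [-ATR].
[+ATR] positions on the surface: 3 4.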